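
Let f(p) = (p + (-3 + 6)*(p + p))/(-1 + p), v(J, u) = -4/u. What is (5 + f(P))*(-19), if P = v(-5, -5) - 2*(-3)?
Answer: -7277/29 ≈ -250.93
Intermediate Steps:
P = 34/5 (P = -4/(-5) - 2*(-3) = -4*(-⅕) + 6 = ⅘ + 6 = 34/5 ≈ 6.8000)
f(p) = 7*p/(-1 + p) (f(p) = (p + 3*(2*p))/(-1 + p) = (p + 6*p)/(-1 + p) = (7*p)/(-1 + p) = 7*p/(-1 + p))
(5 + f(P))*(-19) = (5 + 7*(34/5)/(-1 + 34/5))*(-19) = (5 + 7*(34/5)/(29/5))*(-19) = (5 + 7*(34/5)*(5/29))*(-19) = (5 + 238/29)*(-19) = (383/29)*(-19) = -7277/29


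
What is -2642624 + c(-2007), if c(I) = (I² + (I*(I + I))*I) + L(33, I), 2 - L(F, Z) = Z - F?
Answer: -16167201219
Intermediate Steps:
L(F, Z) = 2 + F - Z (L(F, Z) = 2 - (Z - F) = 2 + (F - Z) = 2 + F - Z)
c(I) = 35 + I² - I + 2*I³ (c(I) = (I² + (I*(I + I))*I) + (2 + 33 - I) = (I² + (I*(2*I))*I) + (35 - I) = (I² + (2*I²)*I) + (35 - I) = (I² + 2*I³) + (35 - I) = 35 + I² - I + 2*I³)
-2642624 + c(-2007) = -2642624 + (35 + (-2007)² - 1*(-2007) + 2*(-2007)³) = -2642624 + (35 + 4028049 + 2007 + 2*(-8084294343)) = -2642624 + (35 + 4028049 + 2007 - 16168588686) = -2642624 - 16164558595 = -16167201219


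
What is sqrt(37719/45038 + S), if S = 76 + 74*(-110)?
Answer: 3*I*sqrt(1817276859566)/45038 ≈ 89.795*I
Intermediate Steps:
S = -8064 (S = 76 - 8140 = -8064)
sqrt(37719/45038 + S) = sqrt(37719/45038 - 8064) = sqrt(-363148713/45038) = 3*I*sqrt(1817276859566)/45038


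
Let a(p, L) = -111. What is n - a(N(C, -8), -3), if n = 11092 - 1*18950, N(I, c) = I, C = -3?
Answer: -7747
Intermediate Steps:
n = -7858 (n = 11092 - 18950 = -7858)
n - a(N(C, -8), -3) = -7858 - 1*(-111) = -7858 + 111 = -7747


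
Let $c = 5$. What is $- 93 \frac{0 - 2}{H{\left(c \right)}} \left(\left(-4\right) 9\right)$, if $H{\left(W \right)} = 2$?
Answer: $-3348$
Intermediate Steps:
$- 93 \frac{0 - 2}{H{\left(c \right)}} \left(\left(-4\right) 9\right) = - 93 \frac{0 - 2}{2} \left(\left(-4\right) 9\right) = - 93 \left(\left(-2\right) \frac{1}{2}\right) \left(-36\right) = \left(-93\right) \left(-1\right) \left(-36\right) = 93 \left(-36\right) = -3348$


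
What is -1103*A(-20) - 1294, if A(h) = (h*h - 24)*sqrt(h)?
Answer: -1294 - 829456*I*sqrt(5) ≈ -1294.0 - 1.8547e+6*I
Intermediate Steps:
A(h) = sqrt(h)*(-24 + h**2) (A(h) = (h**2 - 24)*sqrt(h) = (-24 + h**2)*sqrt(h) = sqrt(h)*(-24 + h**2))
-1103*A(-20) - 1294 = -1103*sqrt(-20)*(-24 + (-20)**2) - 1294 = -1103*2*I*sqrt(5)*(-24 + 400) - 1294 = -1103*2*I*sqrt(5)*376 - 1294 = -829456*I*sqrt(5) - 1294 = -1294 - 829456*I*sqrt(5)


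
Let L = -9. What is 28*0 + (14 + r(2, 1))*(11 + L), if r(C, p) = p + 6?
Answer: 42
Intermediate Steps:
r(C, p) = 6 + p
28*0 + (14 + r(2, 1))*(11 + L) = 28*0 + (14 + (6 + 1))*(11 - 9) = 0 + (14 + 7)*2 = 0 + 21*2 = 0 + 42 = 42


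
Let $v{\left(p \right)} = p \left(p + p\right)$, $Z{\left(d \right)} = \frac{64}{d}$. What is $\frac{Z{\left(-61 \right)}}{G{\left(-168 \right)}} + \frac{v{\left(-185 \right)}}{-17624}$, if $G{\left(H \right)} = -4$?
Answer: $- \frac{1946733}{537532} \approx -3.6216$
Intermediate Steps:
$v{\left(p \right)} = 2 p^{2}$ ($v{\left(p \right)} = p 2 p = 2 p^{2}$)
$\frac{Z{\left(-61 \right)}}{G{\left(-168 \right)}} + \frac{v{\left(-185 \right)}}{-17624} = \frac{64 \frac{1}{-61}}{-4} + \frac{2 \left(-185\right)^{2}}{-17624} = 64 \left(- \frac{1}{61}\right) \left(- \frac{1}{4}\right) + 2 \cdot 34225 \left(- \frac{1}{17624}\right) = \left(- \frac{64}{61}\right) \left(- \frac{1}{4}\right) + 68450 \left(- \frac{1}{17624}\right) = \frac{16}{61} - \frac{34225}{8812} = - \frac{1946733}{537532}$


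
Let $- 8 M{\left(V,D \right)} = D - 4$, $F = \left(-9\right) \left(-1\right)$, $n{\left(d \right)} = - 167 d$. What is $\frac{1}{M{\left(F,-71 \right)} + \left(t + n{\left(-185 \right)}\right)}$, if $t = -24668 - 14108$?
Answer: $- \frac{8}{62973} \approx -0.00012704$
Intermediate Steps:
$F = 9$
$t = -38776$ ($t = -24668 - 14108 = -38776$)
$M{\left(V,D \right)} = \frac{1}{2} - \frac{D}{8}$ ($M{\left(V,D \right)} = - \frac{D - 4}{8} = - \frac{-4 + D}{8} = \frac{1}{2} - \frac{D}{8}$)
$\frac{1}{M{\left(F,-71 \right)} + \left(t + n{\left(-185 \right)}\right)} = \frac{1}{\left(\frac{1}{2} - - \frac{71}{8}\right) - 7881} = \frac{1}{\left(\frac{1}{2} + \frac{71}{8}\right) + \left(-38776 + 30895\right)} = \frac{1}{\frac{75}{8} - 7881} = \frac{1}{- \frac{62973}{8}} = - \frac{8}{62973}$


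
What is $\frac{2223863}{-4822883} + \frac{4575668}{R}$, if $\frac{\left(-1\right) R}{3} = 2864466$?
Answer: $- \frac{1211130919627}{1218969209601} \approx -0.99357$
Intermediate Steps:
$R = -8593398$ ($R = \left(-3\right) 2864466 = -8593398$)
$\frac{2223863}{-4822883} + \frac{4575668}{R} = \frac{2223863}{-4822883} + \frac{4575668}{-8593398} = 2223863 \left(- \frac{1}{4822883}\right) + 4575668 \left(- \frac{1}{8593398}\right) = - \frac{2223863}{4822883} - \frac{2287834}{4296699} = - \frac{1211130919627}{1218969209601}$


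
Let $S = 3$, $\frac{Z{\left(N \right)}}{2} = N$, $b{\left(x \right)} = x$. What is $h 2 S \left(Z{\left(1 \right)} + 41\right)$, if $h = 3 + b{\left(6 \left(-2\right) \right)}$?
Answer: $-2322$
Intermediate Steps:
$Z{\left(N \right)} = 2 N$
$h = -9$ ($h = 3 + 6 \left(-2\right) = 3 - 12 = -9$)
$h 2 S \left(Z{\left(1 \right)} + 41\right) = \left(-9\right) 2 \cdot 3 \left(2 \cdot 1 + 41\right) = \left(-18\right) 3 \left(2 + 41\right) = \left(-54\right) 43 = -2322$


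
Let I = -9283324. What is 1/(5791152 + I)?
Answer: -1/3492172 ≈ -2.8635e-7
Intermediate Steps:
1/(5791152 + I) = 1/(5791152 - 9283324) = 1/(-3492172) = -1/3492172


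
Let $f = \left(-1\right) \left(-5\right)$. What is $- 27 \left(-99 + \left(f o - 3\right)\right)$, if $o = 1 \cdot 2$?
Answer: $2484$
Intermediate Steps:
$o = 2$
$f = 5$
$- 27 \left(-99 + \left(f o - 3\right)\right) = - 27 \left(-99 + \left(5 \cdot 2 - 3\right)\right) = - 27 \left(-99 + \left(10 - 3\right)\right) = - 27 \left(-99 + 7\right) = \left(-27\right) \left(-92\right) = 2484$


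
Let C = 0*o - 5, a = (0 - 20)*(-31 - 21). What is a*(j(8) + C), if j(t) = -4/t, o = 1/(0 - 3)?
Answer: -5720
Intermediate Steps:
a = 1040 (a = -20*(-52) = 1040)
o = -1/3 (o = 1/(-3) = -1/3 ≈ -0.33333)
C = -5 (C = 0*(-1/3) - 5 = 0 - 5 = -5)
a*(j(8) + C) = 1040*(-4/8 - 5) = 1040*(-4*1/8 - 5) = 1040*(-1/2 - 5) = 1040*(-11/2) = -5720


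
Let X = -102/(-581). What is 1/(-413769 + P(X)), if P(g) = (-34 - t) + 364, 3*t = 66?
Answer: -1/413461 ≈ -2.4186e-6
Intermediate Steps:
t = 22 (t = (1/3)*66 = 22)
X = 102/581 (X = -102*(-1/581) = 102/581 ≈ 0.17556)
P(g) = 308 (P(g) = (-34 - 1*22) + 364 = (-34 - 22) + 364 = -56 + 364 = 308)
1/(-413769 + P(X)) = 1/(-413769 + 308) = 1/(-413461) = -1/413461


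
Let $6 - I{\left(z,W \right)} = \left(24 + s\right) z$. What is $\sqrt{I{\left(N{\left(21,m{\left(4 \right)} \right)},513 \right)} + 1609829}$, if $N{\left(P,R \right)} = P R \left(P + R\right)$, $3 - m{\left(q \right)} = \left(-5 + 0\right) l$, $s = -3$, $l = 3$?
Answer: $\sqrt{1300253} \approx 1140.3$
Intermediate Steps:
$m{\left(q \right)} = 18$ ($m{\left(q \right)} = 3 - \left(-5 + 0\right) 3 = 3 - \left(-5\right) 3 = 3 - -15 = 3 + 15 = 18$)
$N{\left(P,R \right)} = P R \left(P + R\right)$
$I{\left(z,W \right)} = 6 - 21 z$ ($I{\left(z,W \right)} = 6 - \left(24 - 3\right) z = 6 - 21 z$)
$\sqrt{I{\left(N{\left(21,m{\left(4 \right)} \right)},513 \right)} + 1609829} = \sqrt{\left(6 - 21 \cdot 21 \cdot 18 \left(21 + 18\right)\right) + 1609829} = \sqrt{\left(6 - 21 \cdot 21 \cdot 18 \cdot 39\right) + 1609829} = \sqrt{\left(6 - 309582\right) + 1609829} = \sqrt{-309576 + 1609829} = \sqrt{1300253}$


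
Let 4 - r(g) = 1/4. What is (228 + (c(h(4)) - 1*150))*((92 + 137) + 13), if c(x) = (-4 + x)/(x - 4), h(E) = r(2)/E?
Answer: 19118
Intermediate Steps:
r(g) = 15/4 (r(g) = 4 - 1/4 = 4 - 1*¼ = 4 - ¼ = 15/4)
h(E) = 15/(4*E)
c(x) = 1 (c(x) = (-4 + x)/(-4 + x) = 1)
(228 + (c(h(4)) - 1*150))*((92 + 137) + 13) = (228 + (1 - 1*150))*((92 + 137) + 13) = (228 + (1 - 150))*(229 + 13) = (228 - 149)*242 = 79*242 = 19118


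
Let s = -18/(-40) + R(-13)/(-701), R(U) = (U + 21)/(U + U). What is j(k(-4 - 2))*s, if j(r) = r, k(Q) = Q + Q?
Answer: -246291/45565 ≈ -5.4053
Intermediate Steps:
k(Q) = 2*Q
R(U) = (21 + U)/(2*U) (R(U) = (21 + U)/((2*U)) = (21 + U)*(1/(2*U)) = (21 + U)/(2*U))
s = 82097/182260 (s = -18/(-40) + ((½)*(21 - 13)/(-13))/(-701) = -18*(-1/40) + ((½)*(-1/13)*8)*(-1/701) = 9/20 - 4/13*(-1/701) = 9/20 + 4/9113 = 82097/182260 ≈ 0.45044)
j(k(-4 - 2))*s = (2*(-4 - 2))*(82097/182260) = (2*(-6))*(82097/182260) = -12*82097/182260 = -246291/45565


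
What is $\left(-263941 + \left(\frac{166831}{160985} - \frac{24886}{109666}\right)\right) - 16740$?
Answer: $- \frac{2477645581526037}{8827290505} \approx -2.8068 \cdot 10^{5}$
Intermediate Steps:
$\left(-263941 + \left(\frac{166831}{160985} - \frac{24886}{109666}\right)\right) - 16740 = \left(-263941 + \left(166831 \cdot \frac{1}{160985} - \frac{12443}{54833}\right)\right) - 16740 = \left(-263941 + \left(\frac{166831}{160985} - \frac{12443}{54833}\right)\right) - 16740 = \left(-263941 + \frac{7144707868}{8827290505}\right) - 16740 = - \frac{2329876738472337}{8827290505} - 16740 = - \frac{2477645581526037}{8827290505}$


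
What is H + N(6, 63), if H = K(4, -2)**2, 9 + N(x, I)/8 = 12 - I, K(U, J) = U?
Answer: -464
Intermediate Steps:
N(x, I) = 24 - 8*I (N(x, I) = -72 + 8*(12 - I) = -72 + (96 - 8*I) = 24 - 8*I)
H = 16 (H = 4**2 = 16)
H + N(6, 63) = 16 + (24 - 8*63) = 16 + (24 - 504) = 16 - 480 = -464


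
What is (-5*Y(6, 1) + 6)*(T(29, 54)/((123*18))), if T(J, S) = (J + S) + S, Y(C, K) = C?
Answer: -548/369 ≈ -1.4851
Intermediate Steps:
T(J, S) = J + 2*S
(-5*Y(6, 1) + 6)*(T(29, 54)/((123*18))) = (-5*6 + 6)*((29 + 2*54)/((123*18))) = (-30 + 6)*((29 + 108)/2214) = -3288/2214 = -24*137/2214 = -548/369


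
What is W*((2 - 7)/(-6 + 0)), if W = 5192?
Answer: 12980/3 ≈ 4326.7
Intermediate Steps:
W*((2 - 7)/(-6 + 0)) = 5192*((2 - 7)/(-6 + 0)) = 5192*(-5/(-6)) = 5192*(-5*(-1/6)) = 5192*(5/6) = 12980/3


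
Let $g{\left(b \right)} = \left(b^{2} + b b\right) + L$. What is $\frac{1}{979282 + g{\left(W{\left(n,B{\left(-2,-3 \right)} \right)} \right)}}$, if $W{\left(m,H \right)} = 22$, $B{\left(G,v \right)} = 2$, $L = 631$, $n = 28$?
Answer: $\frac{1}{980881} \approx 1.0195 \cdot 10^{-6}$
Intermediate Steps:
$g{\left(b \right)} = 631 + 2 b^{2}$ ($g{\left(b \right)} = \left(b^{2} + b b\right) + 631 = \left(b^{2} + b^{2}\right) + 631 = 2 b^{2} + 631 = 631 + 2 b^{2}$)
$\frac{1}{979282 + g{\left(W{\left(n,B{\left(-2,-3 \right)} \right)} \right)}} = \frac{1}{979282 + \left(631 + 2 \cdot 22^{2}\right)} = \frac{1}{979282 + \left(631 + 2 \cdot 484\right)} = \frac{1}{979282 + \left(631 + 968\right)} = \frac{1}{979282 + 1599} = \frac{1}{980881}$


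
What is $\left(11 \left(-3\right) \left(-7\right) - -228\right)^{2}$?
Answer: $210681$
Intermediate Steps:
$\left(11 \left(-3\right) \left(-7\right) - -228\right)^{2} = \left(\left(-33\right) \left(-7\right) + 228\right)^{2} = \left(231 + 228\right)^{2} = 459^{2} = 210681$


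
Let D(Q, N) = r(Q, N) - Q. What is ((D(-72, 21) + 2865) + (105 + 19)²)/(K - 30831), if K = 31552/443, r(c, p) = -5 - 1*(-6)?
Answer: -8113102/13626581 ≈ -0.59539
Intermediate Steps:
r(c, p) = 1 (r(c, p) = -5 + 6 = 1)
D(Q, N) = 1 - Q
K = 31552/443 (K = 31552*(1/443) = 31552/443 ≈ 71.224)
((D(-72, 21) + 2865) + (105 + 19)²)/(K - 30831) = (((1 - 1*(-72)) + 2865) + (105 + 19)²)/(31552/443 - 30831) = (((1 + 72) + 2865) + 124²)/(-13626581/443) = ((73 + 2865) + 15376)*(-443/13626581) = (2938 + 15376)*(-443/13626581) = 18314*(-443/13626581) = -8113102/13626581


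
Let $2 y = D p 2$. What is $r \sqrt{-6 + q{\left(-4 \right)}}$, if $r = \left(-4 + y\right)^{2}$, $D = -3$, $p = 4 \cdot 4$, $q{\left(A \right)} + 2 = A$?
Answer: $5408 i \sqrt{3} \approx 9366.9 i$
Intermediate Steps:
$q{\left(A \right)} = -2 + A$
$p = 16$
$y = -48$ ($y = \frac{\left(-3\right) 16 \cdot 2}{2} = \frac{\left(-48\right) 2}{2} = \frac{1}{2} \left(-96\right) = -48$)
$r = 2704$ ($r = \left(-4 - 48\right)^{2} = \left(-52\right)^{2} = 2704$)
$r \sqrt{-6 + q{\left(-4 \right)}} = 2704 \sqrt{-6 - 6} = 2704 \sqrt{-12} = 2704 \cdot 2 i \sqrt{3} = 5408 i \sqrt{3}$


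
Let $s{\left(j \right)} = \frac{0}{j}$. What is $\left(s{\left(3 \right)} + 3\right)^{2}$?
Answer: $9$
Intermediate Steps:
$s{\left(j \right)} = 0$
$\left(s{\left(3 \right)} + 3\right)^{2} = \left(0 + 3\right)^{2} = 3^{2} = 9$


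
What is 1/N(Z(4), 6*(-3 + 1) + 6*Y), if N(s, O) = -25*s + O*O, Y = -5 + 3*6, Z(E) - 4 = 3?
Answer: 1/4181 ≈ 0.00023918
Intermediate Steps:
Z(E) = 7 (Z(E) = 4 + 3 = 7)
Y = 13 (Y = -5 + 18 = 13)
N(s, O) = O² - 25*s (N(s, O) = -25*s + O² = O² - 25*s)
1/N(Z(4), 6*(-3 + 1) + 6*Y) = 1/((6*(-3 + 1) + 6*13)² - 25*7) = 1/((6*(-2) + 78)² - 175) = 1/((-12 + 78)² - 175) = 1/(66² - 175) = 1/(4356 - 175) = 1/4181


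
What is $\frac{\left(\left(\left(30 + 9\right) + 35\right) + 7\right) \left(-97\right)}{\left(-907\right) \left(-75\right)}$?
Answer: $- \frac{2619}{22675} \approx -0.1155$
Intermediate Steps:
$\frac{\left(\left(\left(30 + 9\right) + 35\right) + 7\right) \left(-97\right)}{\left(-907\right) \left(-75\right)} = \frac{\left(\left(39 + 35\right) + 7\right) \left(-97\right)}{68025} = \left(74 + 7\right) \left(-97\right) \frac{1}{68025} = 81 \left(-97\right) \frac{1}{68025} = \left(-7857\right) \frac{1}{68025} = - \frac{2619}{22675}$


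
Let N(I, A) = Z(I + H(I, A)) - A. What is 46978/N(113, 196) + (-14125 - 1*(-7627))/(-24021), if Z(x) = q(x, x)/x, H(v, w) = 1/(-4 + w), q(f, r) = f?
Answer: -125243492/520455 ≈ -240.64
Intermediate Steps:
Z(x) = 1 (Z(x) = x/x = 1)
N(I, A) = 1 - A
46978/N(113, 196) + (-14125 - 1*(-7627))/(-24021) = 46978/(1 - 1*196) + (-14125 - 1*(-7627))/(-24021) = 46978/(1 - 196) + (-14125 + 7627)*(-1/24021) = 46978/(-195) - 6498*(-1/24021) = 46978*(-1/195) + 722/2669 = -46978/195 + 722/2669 = -125243492/520455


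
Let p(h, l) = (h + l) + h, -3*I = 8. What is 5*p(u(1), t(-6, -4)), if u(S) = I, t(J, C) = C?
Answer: -140/3 ≈ -46.667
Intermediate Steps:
I = -8/3 (I = -1/3*8 = -8/3 ≈ -2.6667)
u(S) = -8/3
p(h, l) = l + 2*h
5*p(u(1), t(-6, -4)) = 5*(-4 + 2*(-8/3)) = 5*(-4 - 16/3) = 5*(-28/3) = -140/3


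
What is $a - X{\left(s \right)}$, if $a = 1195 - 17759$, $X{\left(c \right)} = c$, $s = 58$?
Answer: $-16622$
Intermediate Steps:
$a = -16564$ ($a = 1195 - 17759 = -16564$)
$a - X{\left(s \right)} = -16564 - 58 = -16622$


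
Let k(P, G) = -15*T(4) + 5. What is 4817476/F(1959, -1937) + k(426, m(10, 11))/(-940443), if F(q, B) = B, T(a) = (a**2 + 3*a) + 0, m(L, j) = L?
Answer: -4530560778013/1821638091 ≈ -2487.1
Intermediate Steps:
T(a) = a**2 + 3*a
k(P, G) = -415 (k(P, G) = -60*(3 + 4) + 5 = -60*7 + 5 = -15*28 + 5 = -420 + 5 = -415)
4817476/F(1959, -1937) + k(426, m(10, 11))/(-940443) = 4817476/(-1937) - 415/(-940443) = 4817476*(-1/1937) - 415*(-1/940443) = -4817476/1937 + 415/940443 = -4530560778013/1821638091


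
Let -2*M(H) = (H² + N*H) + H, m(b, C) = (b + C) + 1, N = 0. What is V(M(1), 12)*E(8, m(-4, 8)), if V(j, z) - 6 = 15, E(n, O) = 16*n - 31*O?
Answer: -567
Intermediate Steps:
m(b, C) = 1 + C + b (m(b, C) = (C + b) + 1 = 1 + C + b)
M(H) = -H/2 - H²/2 (M(H) = -((H² + 0*H) + H)/2 = -((H² + 0) + H)/2 = -(H² + H)/2 = -(H + H²)/2 = -H/2 - H²/2)
E(n, O) = -31*O + 16*n
V(j, z) = 21 (V(j, z) = 6 + 15 = 21)
V(M(1), 12)*E(8, m(-4, 8)) = 21*(-31*(1 + 8 - 4) + 16*8) = 21*(-31*5 + 128) = 21*(-155 + 128) = 21*(-27) = -567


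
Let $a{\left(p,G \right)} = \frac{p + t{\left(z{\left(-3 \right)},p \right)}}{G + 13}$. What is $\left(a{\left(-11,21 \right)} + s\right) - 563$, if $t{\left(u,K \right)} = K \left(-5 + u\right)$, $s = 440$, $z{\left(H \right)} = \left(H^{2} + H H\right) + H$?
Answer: $- \frac{4303}{34} \approx -126.56$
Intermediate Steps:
$z{\left(H \right)} = H + 2 H^{2}$ ($z{\left(H \right)} = \left(H^{2} + H^{2}\right) + H = 2 H^{2} + H = H + 2 H^{2}$)
$a{\left(p,G \right)} = \frac{11 p}{13 + G}$ ($a{\left(p,G \right)} = \frac{p + p \left(-5 - 3 \left(1 + 2 \left(-3\right)\right)\right)}{G + 13} = \frac{p + p \left(-5 - 3 \left(1 - 6\right)\right)}{13 + G} = \frac{p + p \left(-5 - -15\right)}{13 + G} = \frac{p + p \left(-5 + 15\right)}{13 + G} = \frac{p + p 10}{13 + G} = \frac{p + 10 p}{13 + G} = \frac{11 p}{13 + G}$)
$\left(a{\left(-11,21 \right)} + s\right) - 563 = \left(11 \left(-11\right) \frac{1}{13 + 21} + 440\right) - 563 = \left(11 \left(-11\right) \frac{1}{34} + 440\right) - 563 = \left(- \frac{121}{34} + 440\right) - 563 = \frac{14839}{34} - 563 = - \frac{4303}{34}$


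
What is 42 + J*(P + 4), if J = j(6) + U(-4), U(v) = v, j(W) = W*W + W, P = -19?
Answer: -528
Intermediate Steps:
j(W) = W + W**2 (j(W) = W**2 + W = W + W**2)
J = 38 (J = 6*(1 + 6) - 4 = 6*7 - 4 = 42 - 4 = 38)
42 + J*(P + 4) = 42 + 38*(-19 + 4) = 42 + 38*(-15) = 42 - 570 = -528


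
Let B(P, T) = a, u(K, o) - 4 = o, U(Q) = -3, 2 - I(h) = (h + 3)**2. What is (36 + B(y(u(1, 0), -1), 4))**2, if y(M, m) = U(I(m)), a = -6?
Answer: 900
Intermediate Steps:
I(h) = 2 - (3 + h)**2 (I(h) = 2 - (h + 3)**2 = 2 - (3 + h)**2)
u(K, o) = 4 + o
y(M, m) = -3
B(P, T) = -6
(36 + B(y(u(1, 0), -1), 4))**2 = (36 - 6)**2 = 30**2 = 900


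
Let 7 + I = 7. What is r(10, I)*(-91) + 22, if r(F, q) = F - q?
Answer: -888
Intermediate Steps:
I = 0 (I = -7 + 7 = 0)
r(10, I)*(-91) + 22 = (10 - 1*0)*(-91) + 22 = (10 + 0)*(-91) + 22 = 10*(-91) + 22 = -910 + 22 = -888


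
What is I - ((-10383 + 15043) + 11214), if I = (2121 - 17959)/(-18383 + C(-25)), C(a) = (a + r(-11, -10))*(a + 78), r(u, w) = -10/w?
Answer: -311987632/19655 ≈ -15873.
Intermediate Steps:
C(a) = (1 + a)*(78 + a) (C(a) = (a - 10/(-10))*(a + 78) = (a - 10*(-1/10))*(78 + a) = (a + 1)*(78 + a) = (1 + a)*(78 + a))
I = 15838/19655 (I = (2121 - 17959)/(-18383 + (78 + (-25)**2 + 79*(-25))) = -15838/(-18383 + (78 + 625 - 1975)) = -15838/(-18383 - 1272) = -15838/(-19655) = -15838*(-1/19655) = 15838/19655 ≈ 0.80580)
I - ((-10383 + 15043) + 11214) = 15838/19655 - ((-10383 + 15043) + 11214) = 15838/19655 - (4660 + 11214) = 15838/19655 - 1*15874 = 15838/19655 - 15874 = -311987632/19655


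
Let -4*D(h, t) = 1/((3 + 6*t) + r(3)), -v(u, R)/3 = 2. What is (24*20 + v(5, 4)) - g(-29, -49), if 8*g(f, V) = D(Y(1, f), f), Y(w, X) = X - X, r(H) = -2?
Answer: 2624063/5536 ≈ 474.00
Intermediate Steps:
v(u, R) = -6 (v(u, R) = -3*2 = -6)
Y(w, X) = 0
D(h, t) = -1/(4*(1 + 6*t)) (D(h, t) = -1/(4*((3 + 6*t) - 2)) = -1/(4*(1 + 6*t)))
g(f, V) = -1/(8*(4 + 24*f)) (g(f, V) = (-1/(4 + 24*f))/8 = -1/(8*(4 + 24*f)))
(24*20 + v(5, 4)) - g(-29, -49) = (24*20 - 6) - (-1)/(32 + 192*(-29)) = (480 - 6) - (-1)/(32 - 5568) = 474 - (-1)/(-5536) = 474 - (-1)*(-1)/5536 = 474 - 1*1/5536 = 474 - 1/5536 = 2624063/5536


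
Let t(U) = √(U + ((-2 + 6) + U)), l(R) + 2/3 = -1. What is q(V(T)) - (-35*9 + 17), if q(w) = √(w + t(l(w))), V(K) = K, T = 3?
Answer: 298 + √(27 + 3*√6)/3 ≈ 299.95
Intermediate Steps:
l(R) = -5/3 (l(R) = -⅔ - 1 = -5/3)
t(U) = √(4 + 2*U) (t(U) = √(U + (4 + U)) = √(4 + 2*U))
q(w) = √(w + √6/3) (q(w) = √(w + √(4 + 2*(-5/3))) = √(w + √(4 - 10/3)) = √(w + √(⅔)) = √(w + √6/3))
q(V(T)) - (-35*9 + 17) = √(3*√6 + 9*3)/3 - (-35*9 + 17) = √(3*√6 + 27)/3 - (-315 + 17) = √(27 + 3*√6)/3 - 1*(-298) = √(27 + 3*√6)/3 + 298 = 298 + √(27 + 3*√6)/3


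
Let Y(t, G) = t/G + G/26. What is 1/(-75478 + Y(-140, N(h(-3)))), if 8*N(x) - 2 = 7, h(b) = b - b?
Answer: -1872/141527695 ≈ -1.3227e-5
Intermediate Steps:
h(b) = 0
N(x) = 9/8 (N(x) = 1/4 + (1/8)*7 = 1/4 + 7/8 = 9/8)
Y(t, G) = G/26 + t/G (Y(t, G) = t/G + G*(1/26) = t/G + G/26 = G/26 + t/G)
1/(-75478 + Y(-140, N(h(-3)))) = 1/(-75478 + ((1/26)*(9/8) - 140/9/8)) = 1/(-75478 + (9/208 - 140*8/9)) = 1/(-75478 + (9/208 - 1120/9)) = 1/(-75478 - 232879/1872) = 1/(-141527695/1872) = -1872/141527695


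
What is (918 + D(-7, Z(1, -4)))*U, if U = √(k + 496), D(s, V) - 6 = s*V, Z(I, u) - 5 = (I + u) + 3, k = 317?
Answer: 889*√813 ≈ 25348.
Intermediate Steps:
Z(I, u) = 8 + I + u (Z(I, u) = 5 + ((I + u) + 3) = 5 + (3 + I + u) = 8 + I + u)
D(s, V) = 6 + V*s (D(s, V) = 6 + s*V = 6 + V*s)
U = √813 (U = √(317 + 496) = √813 ≈ 28.513)
(918 + D(-7, Z(1, -4)))*U = (918 + (6 + (8 + 1 - 4)*(-7)))*√813 = (918 + (6 + 5*(-7)))*√813 = (918 + (6 - 35))*√813 = (918 - 29)*√813 = 889*√813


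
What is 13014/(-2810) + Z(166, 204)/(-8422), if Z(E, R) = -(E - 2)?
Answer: -27285767/5916455 ≈ -4.6118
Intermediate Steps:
Z(E, R) = 2 - E (Z(E, R) = -(-2 + E) = 2 - E)
13014/(-2810) + Z(166, 204)/(-8422) = 13014/(-2810) + (2 - 1*166)/(-8422) = 13014*(-1/2810) + (2 - 166)*(-1/8422) = -6507/1405 - 164*(-1/8422) = -6507/1405 + 82/4211 = -27285767/5916455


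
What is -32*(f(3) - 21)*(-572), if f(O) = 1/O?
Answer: -1134848/3 ≈ -3.7828e+5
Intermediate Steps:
f(O) = 1/O
-32*(f(3) - 21)*(-572) = -32*(1/3 - 21)*(-572) = -32*(-62/3)*(-572) = (1984/3)*(-572) = -1134848/3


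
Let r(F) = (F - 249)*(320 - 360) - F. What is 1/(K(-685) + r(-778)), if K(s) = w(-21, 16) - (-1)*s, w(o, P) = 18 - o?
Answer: 1/41212 ≈ 2.4265e-5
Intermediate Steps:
K(s) = 39 + s (K(s) = (18 - 1*(-21)) - (-1)*s = (18 + 21) + s = 39 + s)
r(F) = 9960 - 41*F (r(F) = (-249 + F)*(-40) - F = (9960 - 40*F) - F = 9960 - 41*F)
1/(K(-685) + r(-778)) = 1/((39 - 685) + (9960 - 41*(-778))) = 1/(-646 + (9960 + 31898)) = 1/(-646 + 41858) = 1/41212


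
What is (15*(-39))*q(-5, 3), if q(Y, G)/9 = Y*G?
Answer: 78975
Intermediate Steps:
q(Y, G) = 9*G*Y (q(Y, G) = 9*(Y*G) = 9*(G*Y) = 9*G*Y)
(15*(-39))*q(-5, 3) = (15*(-39))*(9*3*(-5)) = -585*(-135) = 78975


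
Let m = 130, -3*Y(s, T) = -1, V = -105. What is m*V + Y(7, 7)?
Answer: -40949/3 ≈ -13650.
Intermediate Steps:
Y(s, T) = ⅓ (Y(s, T) = -⅓*(-1) = ⅓)
m*V + Y(7, 7) = 130*(-105) + ⅓ = -13650 + ⅓ = -40949/3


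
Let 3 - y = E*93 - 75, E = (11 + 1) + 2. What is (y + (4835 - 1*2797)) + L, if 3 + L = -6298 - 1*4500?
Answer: -9987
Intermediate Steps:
E = 14 (E = 12 + 2 = 14)
L = -10801 (L = -3 + (-6298 - 1*4500) = -3 + (-6298 - 4500) = -3 - 10798 = -10801)
y = -1224 (y = 3 - (14*93 - 75) = 3 - (1302 - 75) = 3 - 1*1227 = 3 - 1227 = -1224)
(y + (4835 - 1*2797)) + L = (-1224 + (4835 - 1*2797)) - 10801 = (-1224 + (4835 - 2797)) - 10801 = (-1224 + 2038) - 10801 = 814 - 10801 = -9987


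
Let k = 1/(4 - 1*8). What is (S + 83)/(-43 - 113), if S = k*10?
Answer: -161/312 ≈ -0.51603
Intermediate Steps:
k = -¼ (k = 1/(4 - 8) = 1/(-4) = -¼ ≈ -0.25000)
S = -5/2 (S = -¼*10 = -5/2 ≈ -2.5000)
(S + 83)/(-43 - 113) = (-5/2 + 83)/(-43 - 113) = (161/2)/(-156) = (161/2)*(-1/156) = -161/312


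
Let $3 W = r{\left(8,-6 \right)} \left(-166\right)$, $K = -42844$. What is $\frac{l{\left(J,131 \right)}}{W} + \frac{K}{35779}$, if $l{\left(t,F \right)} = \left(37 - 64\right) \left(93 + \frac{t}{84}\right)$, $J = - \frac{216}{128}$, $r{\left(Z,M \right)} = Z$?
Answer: $\frac{95230533109}{21286501376} \approx 4.4738$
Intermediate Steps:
$J = - \frac{27}{16}$ ($J = \left(-216\right) \frac{1}{128} = - \frac{27}{16} \approx -1.6875$)
$l{\left(t,F \right)} = -2511 - \frac{9 t}{28}$ ($l{\left(t,F \right)} = - 27 \left(93 + t \frac{1}{84}\right) = - 27 \left(93 + \frac{t}{84}\right) = -2511 - \frac{9 t}{28}$)
$W = - \frac{1328}{3}$ ($W = \frac{8 \left(-166\right)}{3} = \frac{1}{3} \left(-1328\right) = - \frac{1328}{3} \approx -442.67$)
$\frac{l{\left(J,131 \right)}}{W} + \frac{K}{35779} = \frac{-2511 - - \frac{243}{448}}{- \frac{1328}{3}} - \frac{42844}{35779} = \left(-2511 + \frac{243}{448}\right) \left(- \frac{3}{1328}\right) - \frac{42844}{35779} = \left(- \frac{1124685}{448}\right) \left(- \frac{3}{1328}\right) - \frac{42844}{35779} = \frac{3374055}{594944} - \frac{42844}{35779} = \frac{95230533109}{21286501376}$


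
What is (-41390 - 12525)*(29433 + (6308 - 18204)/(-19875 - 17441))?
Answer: -14804165682365/9329 ≈ -1.5869e+9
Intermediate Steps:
(-41390 - 12525)*(29433 + (6308 - 18204)/(-19875 - 17441)) = -53915*(29433 - 11896/(-37316)) = -53915*(29433 - 11896*(-1/37316)) = -53915*(29433 + 2974/9329) = -53915*274583431/9329 = -14804165682365/9329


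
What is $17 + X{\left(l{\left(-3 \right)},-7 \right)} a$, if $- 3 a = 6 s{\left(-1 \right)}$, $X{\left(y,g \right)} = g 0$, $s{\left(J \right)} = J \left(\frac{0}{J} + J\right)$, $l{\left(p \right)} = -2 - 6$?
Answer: $17$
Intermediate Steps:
$l{\left(p \right)} = -8$ ($l{\left(p \right)} = -2 - 6 = -8$)
$s{\left(J \right)} = J^{2}$ ($s{\left(J \right)} = J \left(0 + J\right) = J J = J^{2}$)
$X{\left(y,g \right)} = 0$
$a = -2$ ($a = - \frac{6 \left(-1\right)^{2}}{3} = - \frac{6 \cdot 1}{3} = \left(- \frac{1}{3}\right) 6 = -2$)
$17 + X{\left(l{\left(-3 \right)},-7 \right)} a = 17 + 0 \left(-2\right) = 17 + 0 = 17$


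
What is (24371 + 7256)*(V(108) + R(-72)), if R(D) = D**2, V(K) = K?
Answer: 167370084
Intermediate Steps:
(24371 + 7256)*(V(108) + R(-72)) = (24371 + 7256)*(108 + (-72)**2) = 31627*(108 + 5184) = 31627*5292 = 167370084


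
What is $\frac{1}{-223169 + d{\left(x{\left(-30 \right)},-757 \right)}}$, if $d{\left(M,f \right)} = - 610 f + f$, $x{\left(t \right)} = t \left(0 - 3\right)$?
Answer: $\frac{1}{237844} \approx 4.2044 \cdot 10^{-6}$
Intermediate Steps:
$x{\left(t \right)} = - 3 t$ ($x{\left(t \right)} = t \left(-3\right) = - 3 t$)
$d{\left(M,f \right)} = - 609 f$
$\frac{1}{-223169 + d{\left(x{\left(-30 \right)},-757 \right)}} = \frac{1}{-223169 - -461013} = \frac{1}{-223169 + 461013} = \frac{1}{237844}$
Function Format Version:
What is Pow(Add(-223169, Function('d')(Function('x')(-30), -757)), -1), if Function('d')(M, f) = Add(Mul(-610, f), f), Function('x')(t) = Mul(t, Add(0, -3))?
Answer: Rational(1, 237844) ≈ 4.2044e-6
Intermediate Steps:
Function('x')(t) = Mul(-3, t) (Function('x')(t) = Mul(t, -3) = Mul(-3, t))
Function('d')(M, f) = Mul(-609, f)
Pow(Add(-223169, Function('d')(Function('x')(-30), -757)), -1) = Pow(Add(-223169, Mul(-609, -757)), -1) = Pow(Add(-223169, 461013), -1) = Pow(237844, -1) = Rational(1, 237844)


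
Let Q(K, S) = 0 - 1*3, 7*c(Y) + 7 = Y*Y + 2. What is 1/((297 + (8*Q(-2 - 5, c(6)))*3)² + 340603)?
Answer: 1/391228 ≈ 2.5561e-6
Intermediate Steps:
c(Y) = -5/7 + Y²/7 (c(Y) = -1 + (Y*Y + 2)/7 = -1 + (Y² + 2)/7 = -1 + (2 + Y²)/7 = -1 + (2/7 + Y²/7) = -5/7 + Y²/7)
Q(K, S) = -3 (Q(K, S) = 0 - 3 = -3)
1/((297 + (8*Q(-2 - 5, c(6)))*3)² + 340603) = 1/((297 + (8*(-3))*3)² + 340603) = 1/((297 - 24*3)² + 340603) = 1/((297 - 72)² + 340603) = 1/(225² + 340603) = 1/(50625 + 340603) = 1/391228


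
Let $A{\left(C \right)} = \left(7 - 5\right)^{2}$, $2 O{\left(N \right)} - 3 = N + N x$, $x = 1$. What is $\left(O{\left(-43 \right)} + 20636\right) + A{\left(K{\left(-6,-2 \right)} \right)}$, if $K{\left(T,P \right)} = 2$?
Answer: $\frac{41197}{2} \approx 20599.0$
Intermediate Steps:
$O{\left(N \right)} = \frac{3}{2} + N$ ($O{\left(N \right)} = \frac{3}{2} + \frac{N + N 1}{2} = \frac{3}{2} + \frac{N + N}{2} = \frac{3}{2} + \frac{2 N}{2} = \frac{3}{2} + N$)
$A{\left(C \right)} = 4$ ($A{\left(C \right)} = 2^{2} = 4$)
$\left(O{\left(-43 \right)} + 20636\right) + A{\left(K{\left(-6,-2 \right)} \right)} = \left(\left(\frac{3}{2} - 43\right) + 20636\right) + 4 = \left(- \frac{83}{2} + 20636\right) + 4 = \frac{41189}{2} + 4 = \frac{41197}{2}$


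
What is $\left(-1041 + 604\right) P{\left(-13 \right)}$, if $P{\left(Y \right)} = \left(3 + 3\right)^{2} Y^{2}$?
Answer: $-2658708$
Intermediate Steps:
$P{\left(Y \right)} = 36 Y^{2}$ ($P{\left(Y \right)} = 6^{2} Y^{2} = 36 Y^{2}$)
$\left(-1041 + 604\right) P{\left(-13 \right)} = \left(-1041 + 604\right) 36 \left(-13\right)^{2} = - 437 \cdot 36 \cdot 169 = \left(-437\right) 6084 = -2658708$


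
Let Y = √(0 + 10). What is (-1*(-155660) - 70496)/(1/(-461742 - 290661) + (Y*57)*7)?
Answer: 64077649092/901253217961872089 + 19236673948497462324*√10/901253217961872089 ≈ 67.497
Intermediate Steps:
Y = √10 ≈ 3.1623
(-1*(-155660) - 70496)/(1/(-461742 - 290661) + (Y*57)*7) = (-1*(-155660) - 70496)/(1/(-461742 - 290661) + (√10*57)*7) = (155660 - 70496)/(1/(-752403) + (57*√10)*7) = 85164/(-1/752403 + 399*√10)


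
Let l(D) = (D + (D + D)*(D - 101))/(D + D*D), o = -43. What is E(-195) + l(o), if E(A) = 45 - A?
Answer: 1481/6 ≈ 246.83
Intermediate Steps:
l(D) = (D + 2*D*(-101 + D))/(D + D²) (l(D) = (D + (2*D)*(-101 + D))/(D + D²) = (D + 2*D*(-101 + D))/(D + D²))
E(-195) + l(o) = (45 - 1*(-195)) + (-201 + 2*(-43))/(1 - 43) = (45 + 195) + (-201 - 86)/(-42) = 240 - 1/42*(-287) = 240 + 41/6 = 1481/6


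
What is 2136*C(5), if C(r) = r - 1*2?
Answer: 6408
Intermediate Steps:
C(r) = -2 + r (C(r) = r - 2 = -2 + r)
2136*C(5) = 2136*(-2 + 5) = 2136*3 = 6408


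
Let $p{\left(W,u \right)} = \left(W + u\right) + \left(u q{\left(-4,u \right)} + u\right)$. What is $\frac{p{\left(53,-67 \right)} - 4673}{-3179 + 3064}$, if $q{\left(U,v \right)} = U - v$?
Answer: $\frac{1795}{23} \approx 78.043$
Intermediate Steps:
$p{\left(W,u \right)} = W + 2 u + u \left(-4 - u\right)$ ($p{\left(W,u \right)} = \left(W + u\right) + \left(u \left(-4 - u\right) + u\right) = \left(W + u\right) + \left(u + u \left(-4 - u\right)\right) = W + 2 u + u \left(-4 - u\right)$)
$\frac{p{\left(53,-67 \right)} - 4673}{-3179 + 3064} = \frac{\left(53 - \left(-67\right)^{2} - -134\right) - 4673}{-3179 + 3064} = \frac{\left(53 - 4489 + 134\right) - 4673}{-115} = \left(\left(53 - 4489 + 134\right) - 4673\right) \left(- \frac{1}{115}\right) = \left(-4302 - 4673\right) \left(- \frac{1}{115}\right) = \left(-8975\right) \left(- \frac{1}{115}\right) = \frac{1795}{23}$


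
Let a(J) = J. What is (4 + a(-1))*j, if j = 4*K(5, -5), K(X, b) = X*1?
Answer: 60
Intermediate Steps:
K(X, b) = X
j = 20 (j = 4*5 = 20)
(4 + a(-1))*j = (4 - 1)*20 = 3*20 = 60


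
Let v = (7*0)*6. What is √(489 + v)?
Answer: √489 ≈ 22.113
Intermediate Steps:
v = 0 (v = 0*6 = 0)
√(489 + v) = √(489 + 0) = √489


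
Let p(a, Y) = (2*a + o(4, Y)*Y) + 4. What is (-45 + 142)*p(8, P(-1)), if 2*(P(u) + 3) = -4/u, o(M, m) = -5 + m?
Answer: 2522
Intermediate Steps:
P(u) = -3 - 2/u (P(u) = -3 + (-4/u)/2 = -3 - 2/u)
p(a, Y) = 4 + 2*a + Y*(-5 + Y) (p(a, Y) = (2*a + (-5 + Y)*Y) + 4 = (2*a + Y*(-5 + Y)) + 4 = 4 + 2*a + Y*(-5 + Y))
(-45 + 142)*p(8, P(-1)) = (-45 + 142)*(4 + 2*8 + (-3 - 2/(-1))*(-5 + (-3 - 2/(-1)))) = 97*(4 + 16 + (-3 - 2*(-1))*(-5 + (-3 - 2*(-1)))) = 97*(4 + 16 + (-3 + 2)*(-5 + (-3 + 2))) = 97*(4 + 16 - (-5 - 1)) = 97*(4 + 16 - 1*(-6)) = 97*(4 + 16 + 6) = 97*26 = 2522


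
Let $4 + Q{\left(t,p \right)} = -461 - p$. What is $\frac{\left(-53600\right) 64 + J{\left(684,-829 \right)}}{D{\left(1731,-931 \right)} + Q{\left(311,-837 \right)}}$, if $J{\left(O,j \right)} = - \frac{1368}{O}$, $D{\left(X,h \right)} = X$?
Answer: $- \frac{3430402}{2103} \approx -1631.2$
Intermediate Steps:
$Q{\left(t,p \right)} = -465 - p$ ($Q{\left(t,p \right)} = -4 - \left(461 + p\right) = -465 - p$)
$\frac{\left(-53600\right) 64 + J{\left(684,-829 \right)}}{D{\left(1731,-931 \right)} + Q{\left(311,-837 \right)}} = \frac{\left(-53600\right) 64 - \frac{1368}{684}}{1731 - -372} = \frac{-3430400 - 2}{1731 + \left(-465 + 837\right)} = \frac{-3430400 - 2}{1731 + 372} = - \frac{3430402}{2103}$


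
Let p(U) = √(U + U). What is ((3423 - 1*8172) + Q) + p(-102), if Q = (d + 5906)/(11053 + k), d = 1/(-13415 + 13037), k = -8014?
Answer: -5453143291/1148742 + 2*I*√51 ≈ -4747.1 + 14.283*I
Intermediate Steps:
d = -1/378 (d = 1/(-378) = -1/378 ≈ -0.0026455)
Q = 2232467/1148742 (Q = (-1/378 + 5906)/(11053 - 8014) = (2232467/378)/3039 = (2232467/378)*(1/3039) = 2232467/1148742 ≈ 1.9434)
p(U) = √2*√U (p(U) = √(2*U) = √2*√U)
((3423 - 1*8172) + Q) + p(-102) = ((3423 - 1*8172) + 2232467/1148742) + √2*√(-102) = ((3423 - 8172) + 2232467/1148742) + √2*(I*√102) = (-4749 + 2232467/1148742) + 2*I*√51 = -5453143291/1148742 + 2*I*√51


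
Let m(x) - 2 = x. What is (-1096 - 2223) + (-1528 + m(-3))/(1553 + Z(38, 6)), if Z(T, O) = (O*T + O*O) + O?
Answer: -6052066/1823 ≈ -3319.8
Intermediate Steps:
m(x) = 2 + x
Z(T, O) = O + O² + O*T (Z(T, O) = (O*T + O²) + O = (O² + O*T) + O = O + O² + O*T)
(-1096 - 2223) + (-1528 + m(-3))/(1553 + Z(38, 6)) = (-1096 - 2223) + (-1528 + (2 - 3))/(1553 + 6*(1 + 6 + 38)) = -3319 + (-1528 - 1)/(1553 + 6*45) = -3319 - 1529/(1553 + 270) = -3319 - 1529/1823 = -6052066/1823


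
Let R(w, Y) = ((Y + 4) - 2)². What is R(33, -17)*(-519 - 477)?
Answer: -224100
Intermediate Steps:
R(w, Y) = (2 + Y)² (R(w, Y) = ((4 + Y) - 2)² = (2 + Y)²)
R(33, -17)*(-519 - 477) = (2 - 17)²*(-519 - 477) = (-15)²*(-996) = 225*(-996) = -224100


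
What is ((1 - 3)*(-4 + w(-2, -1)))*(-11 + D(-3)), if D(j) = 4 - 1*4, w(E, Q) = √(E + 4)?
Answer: -88 + 22*√2 ≈ -56.887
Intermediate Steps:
w(E, Q) = √(4 + E)
D(j) = 0 (D(j) = 4 - 4 = 0)
((1 - 3)*(-4 + w(-2, -1)))*(-11 + D(-3)) = ((1 - 3)*(-4 + √(4 - 2)))*(-11 + 0) = -2*(-4 + √2)*(-11) = (8 - 2*√2)*(-11) = -88 + 22*√2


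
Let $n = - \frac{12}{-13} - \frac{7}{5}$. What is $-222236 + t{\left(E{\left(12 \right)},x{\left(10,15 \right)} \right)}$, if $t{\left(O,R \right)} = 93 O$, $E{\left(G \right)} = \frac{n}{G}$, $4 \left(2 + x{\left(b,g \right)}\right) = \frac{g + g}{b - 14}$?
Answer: $- \frac{57782321}{260} \approx -2.2224 \cdot 10^{5}$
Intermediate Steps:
$x{\left(b,g \right)} = -2 + \frac{g}{2 \left(-14 + b\right)}$ ($x{\left(b,g \right)} = -2 + \frac{\left(g + g\right) \frac{1}{b - 14}}{4} = -2 + \frac{2 g \frac{1}{-14 + b}}{4} = -2 + \frac{g}{2 \left(-14 + b\right)}$)
$n = - \frac{31}{65}$ ($n = \left(-12\right) \left(- \frac{1}{13}\right) - \frac{7}{5} = \frac{12}{13} - \frac{7}{5} = - \frac{31}{65} \approx -0.47692$)
$E{\left(G \right)} = - \frac{31}{65 G}$
$-222236 + t{\left(E{\left(12 \right)},x{\left(10,15 \right)} \right)} = -222236 + 93 \left(- \frac{31}{65 \cdot 12}\right) = -222236 + 93 \left(\left(- \frac{31}{65}\right) \frac{1}{12}\right) = -222236 + 93 \left(- \frac{31}{780}\right) = -222236 - \frac{961}{260} = - \frac{57782321}{260}$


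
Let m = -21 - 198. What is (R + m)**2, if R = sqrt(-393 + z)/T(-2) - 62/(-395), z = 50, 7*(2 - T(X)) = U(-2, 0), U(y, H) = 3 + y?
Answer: 1260211977906/26368225 - 8471414*I*sqrt(7)/5135 ≈ 47793.0 - 4364.8*I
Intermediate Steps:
T(X) = 13/7 (T(X) = 2 - (3 - 2)/7 = 2 - 1/7*1 = 2 - 1/7 = 13/7)
R = 62/395 + 49*I*sqrt(7)/13 (R = sqrt(-393 + 50)/(13/7) - 62/(-395) = sqrt(-343)*(7/13) - 62*(-1/395) = (7*I*sqrt(7))*(7/13) + 62/395 = 49*I*sqrt(7)/13 + 62/395 = 62/395 + 49*I*sqrt(7)/13 ≈ 0.15696 + 9.9724*I)
m = -219
(R + m)**2 = ((62/395 + 49*I*sqrt(7)/13) - 219)**2 = (-86443/395 + 49*I*sqrt(7)/13)**2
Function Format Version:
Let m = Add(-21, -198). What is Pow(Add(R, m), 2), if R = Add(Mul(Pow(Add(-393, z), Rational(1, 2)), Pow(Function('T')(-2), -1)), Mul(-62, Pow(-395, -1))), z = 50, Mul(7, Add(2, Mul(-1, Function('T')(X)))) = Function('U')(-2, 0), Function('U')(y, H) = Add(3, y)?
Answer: Add(Rational(1260211977906, 26368225), Mul(Rational(-8471414, 5135), I, Pow(7, Rational(1, 2)))) ≈ Add(47793., Mul(-4364.8, I))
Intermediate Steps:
Function('T')(X) = Rational(13, 7) (Function('T')(X) = Add(2, Mul(Rational(-1, 7), Add(3, -2))) = Add(2, Mul(Rational(-1, 7), 1)) = Add(2, Rational(-1, 7)) = Rational(13, 7))
R = Add(Rational(62, 395), Mul(Rational(49, 13), I, Pow(7, Rational(1, 2)))) (R = Add(Mul(Pow(Add(-393, 50), Rational(1, 2)), Pow(Rational(13, 7), -1)), Mul(-62, Pow(-395, -1))) = Add(Mul(Pow(-343, Rational(1, 2)), Rational(7, 13)), Mul(-62, Rational(-1, 395))) = Add(Mul(Mul(7, I, Pow(7, Rational(1, 2))), Rational(7, 13)), Rational(62, 395)) = Add(Mul(Rational(49, 13), I, Pow(7, Rational(1, 2))), Rational(62, 395)) = Add(Rational(62, 395), Mul(Rational(49, 13), I, Pow(7, Rational(1, 2)))) ≈ Add(0.15696, Mul(9.9724, I)))
m = -219
Pow(Add(R, m), 2) = Pow(Add(Add(Rational(62, 395), Mul(Rational(49, 13), I, Pow(7, Rational(1, 2)))), -219), 2) = Pow(Add(Rational(-86443, 395), Mul(Rational(49, 13), I, Pow(7, Rational(1, 2)))), 2)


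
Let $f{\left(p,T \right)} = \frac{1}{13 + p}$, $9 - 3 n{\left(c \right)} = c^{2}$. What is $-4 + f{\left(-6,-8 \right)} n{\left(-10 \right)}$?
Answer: $- \frac{25}{3} \approx -8.3333$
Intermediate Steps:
$n{\left(c \right)} = 3 - \frac{c^{2}}{3}$
$-4 + f{\left(-6,-8 \right)} n{\left(-10 \right)} = -4 + \frac{3 - \frac{\left(-10\right)^{2}}{3}}{13 - 6} = -4 + \frac{3 - \frac{100}{3}}{7} = -4 + \frac{1}{7} \left(- \frac{91}{3}\right) = -4 - \frac{13}{3} = - \frac{25}{3}$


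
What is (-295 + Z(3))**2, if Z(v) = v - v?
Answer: 87025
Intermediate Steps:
Z(v) = 0
(-295 + Z(3))**2 = (-295 + 0)**2 = (-295)**2 = 87025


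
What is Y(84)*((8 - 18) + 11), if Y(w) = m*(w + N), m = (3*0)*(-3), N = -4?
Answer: 0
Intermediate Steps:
m = 0 (m = 0*(-3) = 0)
Y(w) = 0 (Y(w) = 0*(w - 4) = 0*(-4 + w) = 0)
Y(84)*((8 - 18) + 11) = 0*((8 - 18) + 11) = 0*(-10 + 11) = 0*1 = 0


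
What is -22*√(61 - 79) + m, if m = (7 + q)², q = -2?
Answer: 25 - 66*I*√2 ≈ 25.0 - 93.338*I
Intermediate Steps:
m = 25 (m = (7 - 2)² = 5² = 25)
-22*√(61 - 79) + m = -22*√(61 - 79) + 25 = -66*I*√2 + 25 = 25 - 66*I*√2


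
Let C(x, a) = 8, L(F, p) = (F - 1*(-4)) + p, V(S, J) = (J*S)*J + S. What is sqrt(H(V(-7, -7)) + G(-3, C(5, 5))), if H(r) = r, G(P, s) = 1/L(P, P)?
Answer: I*sqrt(1402)/2 ≈ 18.722*I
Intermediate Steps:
V(S, J) = S + S*J**2 (V(S, J) = S*J**2 + S = S + S*J**2)
L(F, p) = 4 + F + p (L(F, p) = (F + 4) + p = (4 + F) + p = 4 + F + p)
G(P, s) = 1/(4 + 2*P) (G(P, s) = 1/(4 + P + P) = 1/(4 + 2*P))
sqrt(H(V(-7, -7)) + G(-3, C(5, 5))) = sqrt(-7*(1 + (-7)**2) + 1/(2*(2 - 3))) = sqrt(-7*(1 + 49) + (1/2)/(-1)) = sqrt(-7*50 + (1/2)*(-1)) = sqrt(-350 - 1/2) = sqrt(-701/2) = I*sqrt(1402)/2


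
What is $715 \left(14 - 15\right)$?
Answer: $-715$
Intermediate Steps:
$715 \left(14 - 15\right) = 715 \left(-1\right) = -715$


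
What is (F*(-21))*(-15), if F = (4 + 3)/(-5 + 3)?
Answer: -2205/2 ≈ -1102.5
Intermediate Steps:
F = -7/2 (F = 7/(-2) = -½*7 = -7/2 ≈ -3.5000)
(F*(-21))*(-15) = -7/2*(-21)*(-15) = (147/2)*(-15) = -2205/2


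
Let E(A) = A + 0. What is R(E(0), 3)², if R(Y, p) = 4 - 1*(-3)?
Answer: 49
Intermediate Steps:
E(A) = A
R(Y, p) = 7 (R(Y, p) = 4 + 3 = 7)
R(E(0), 3)² = 7² = 49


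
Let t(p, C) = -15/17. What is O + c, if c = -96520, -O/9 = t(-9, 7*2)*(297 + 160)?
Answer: -1579145/17 ≈ -92891.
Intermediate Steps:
t(p, C) = -15/17 (t(p, C) = -15*1/17 = -15/17)
O = 61695/17 (O = -(-135)*(297 + 160)/17 = -(-135)*457/17 = -9*(-6855/17) = 61695/17 ≈ 3629.1)
O + c = 61695/17 - 96520 = -1579145/17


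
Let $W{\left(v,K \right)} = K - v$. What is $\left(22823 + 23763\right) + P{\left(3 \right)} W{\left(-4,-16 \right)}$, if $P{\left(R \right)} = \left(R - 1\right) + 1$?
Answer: $46550$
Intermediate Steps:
$P{\left(R \right)} = R$ ($P{\left(R \right)} = \left(-1 + R\right) + 1 = R$)
$\left(22823 + 23763\right) + P{\left(3 \right)} W{\left(-4,-16 \right)} = \left(22823 + 23763\right) + 3 \left(-16 - -4\right) = 46586 + 3 \left(-16 + 4\right) = 46586 + 3 \left(-12\right) = 46586 - 36 = 46550$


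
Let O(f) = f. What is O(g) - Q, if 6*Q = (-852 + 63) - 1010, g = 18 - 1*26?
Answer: 1751/6 ≈ 291.83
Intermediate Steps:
g = -8 (g = 18 - 26 = -8)
Q = -1799/6 (Q = ((-852 + 63) - 1010)/6 = (-789 - 1010)/6 = (1/6)*(-1799) = -1799/6 ≈ -299.83)
O(g) - Q = -8 - 1*(-1799/6) = -8 + 1799/6 = 1751/6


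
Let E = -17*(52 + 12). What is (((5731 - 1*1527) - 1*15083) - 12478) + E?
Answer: -24445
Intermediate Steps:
E = -1088 (E = -17*64 = -1088)
(((5731 - 1*1527) - 1*15083) - 12478) + E = (((5731 - 1*1527) - 1*15083) - 12478) - 1088 = (((5731 - 1527) - 15083) - 12478) - 1088 = ((4204 - 15083) - 12478) - 1088 = (-10879 - 12478) - 1088 = -23357 - 1088 = -24445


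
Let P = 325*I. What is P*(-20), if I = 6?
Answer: -39000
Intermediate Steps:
P = 1950 (P = 325*6 = 1950)
P*(-20) = 1950*(-20) = -39000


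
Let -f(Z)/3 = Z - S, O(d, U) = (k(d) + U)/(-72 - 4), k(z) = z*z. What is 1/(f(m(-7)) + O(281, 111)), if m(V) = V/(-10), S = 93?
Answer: -190/145069 ≈ -0.0013097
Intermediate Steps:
k(z) = z**2
O(d, U) = -U/76 - d**2/76 (O(d, U) = (d**2 + U)/(-72 - 4) = (U + d**2)/(-76) = (U + d**2)*(-1/76) = -U/76 - d**2/76)
m(V) = -V/10 (m(V) = V*(-1/10) = -V/10)
f(Z) = 279 - 3*Z (f(Z) = -3*(Z - 1*93) = -3*(Z - 93) = -3*(-93 + Z) = 279 - 3*Z)
1/(f(m(-7)) + O(281, 111)) = 1/((279 - (-3)*(-7)/10) + (-1/76*111 - 1/76*281**2)) = 1/((279 - 3*7/10) + (-111/76 - 1/76*78961)) = 1/((279 - 21/10) + (-111/76 - 78961/76)) = 1/(2769/10 - 19768/19) = 1/(-145069/190) = -190/145069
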